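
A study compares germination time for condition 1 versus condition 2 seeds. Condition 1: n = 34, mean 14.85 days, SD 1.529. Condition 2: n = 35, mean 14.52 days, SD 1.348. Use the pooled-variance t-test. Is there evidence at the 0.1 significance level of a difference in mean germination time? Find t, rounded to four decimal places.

0.9517

Let group 1 = condition 1, group 2 = condition 2. H0: μ_1 = μ_2; H1: μ_1 ≠ μ_2 (two-sample pooled-variance t-test, two-sided).
s_p² = [(34−1)·1.529² + (35−1)·1.348²]/(34+35−2) = 2.07359
t = (14.85 − 14.52)/√[2.07359·(1/34 + 1/35)] = 0.9517
df = n₁ + n₂ − 2 = 67
Two-sided p-value ≈ 0.3447
Since p ≈ 0.3447 > α = 0.1, fail to reject H0; the evidence is not statistically significant.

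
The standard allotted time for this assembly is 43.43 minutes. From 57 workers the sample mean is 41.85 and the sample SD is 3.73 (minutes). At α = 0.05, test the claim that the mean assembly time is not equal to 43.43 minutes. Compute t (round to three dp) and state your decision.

H0: μ = 43.43; H1: μ ≠ 43.43 (one-sample t-test, two-sided).
t = (x̄ − μ₀)/(s/√n) = (41.85 − 43.43)/(3.73/√57) = -3.198
df = n − 1 = 56
Two-sided p-value ≈ 0.0023
Since p ≈ 0.0023 < α = 0.05, reject H0; the evidence is statistically significant.

t = -3.198; reject H0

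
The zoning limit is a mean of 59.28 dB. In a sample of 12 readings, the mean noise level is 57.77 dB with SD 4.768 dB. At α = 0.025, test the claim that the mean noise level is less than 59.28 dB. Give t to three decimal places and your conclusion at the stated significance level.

H0: μ = 59.28; H1: μ < 59.28 (one-sample t-test, left-tailed).
t = (x̄ − μ₀)/(s/√n) = (57.77 − 59.28)/(4.768/√12) = -1.097
df = n − 1 = 11
p-value = P(T ≤ -1.097) ≈ 0.1480
Since p ≈ 0.1480 > α = 0.025, fail to reject H0; the data do not provide sufficient evidence against H0.

t = -1.097; fail to reject H0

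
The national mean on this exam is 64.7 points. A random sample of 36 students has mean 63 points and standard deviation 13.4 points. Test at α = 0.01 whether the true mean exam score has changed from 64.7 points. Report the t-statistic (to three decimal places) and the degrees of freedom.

H0: μ = 64.7; H1: μ ≠ 64.7 (one-sample t-test, two-sided).
t = (x̄ − μ₀)/(s/√n) = (63 − 64.7)/(13.4/√36) = -0.761
df = n − 1 = 35
Two-sided p-value ≈ 0.452
Since p ≈ 0.452 > α = 0.01, fail to reject H0; the data do not provide sufficient evidence against H0.

t = -0.761, df = 35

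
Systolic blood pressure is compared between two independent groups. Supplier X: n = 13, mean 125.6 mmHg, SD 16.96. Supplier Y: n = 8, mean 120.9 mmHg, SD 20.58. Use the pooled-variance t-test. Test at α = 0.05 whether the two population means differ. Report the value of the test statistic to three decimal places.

Let group 1 = supplier X, group 2 = supplier Y. H0: μ_1 = μ_2; H1: μ_1 ≠ μ_2 (two-sample pooled-variance t-test, two-sided).
s_p² = [(13−1)·16.96² + (8−1)·20.58²]/(13+8−2) = 337.708
t = (125.6 − 120.9)/√[337.708·(1/13 + 1/8)] = 0.569
df = n₁ + n₂ − 2 = 19
Two-sided p-value ≈ 0.5759
Since p ≈ 0.5759 > α = 0.05, fail to reject H0; the data do not provide sufficient evidence against H0.

0.569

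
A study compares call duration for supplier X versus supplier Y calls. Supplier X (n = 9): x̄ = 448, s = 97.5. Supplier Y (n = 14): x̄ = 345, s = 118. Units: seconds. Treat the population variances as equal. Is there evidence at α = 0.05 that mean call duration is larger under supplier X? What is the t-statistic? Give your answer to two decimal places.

Let group 1 = supplier X, group 2 = supplier Y. H0: μ_1 = μ_2; H1: μ_1 > μ_2 (two-sample pooled-variance t-test, right-tailed).
s_p² = [(9−1)·97.5² + (14−1)·118²]/(9+14−2) = 12241
t = (448 − 345)/√[12241·(1/9 + 1/14)] = 2.18
df = n₁ + n₂ − 2 = 21
p-value = P(T ≥ 2.18) ≈ 0.0204
Since p ≈ 0.0204 < α = 0.05, reject H0; the evidence is statistically significant.

2.18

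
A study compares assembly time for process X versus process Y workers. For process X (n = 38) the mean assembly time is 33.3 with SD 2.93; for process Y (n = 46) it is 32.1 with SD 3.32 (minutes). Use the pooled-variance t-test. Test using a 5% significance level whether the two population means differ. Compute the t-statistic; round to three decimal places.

1.738

Let group 1 = process X, group 2 = process Y. H0: μ_1 = μ_2; H1: μ_1 ≠ μ_2 (two-sample pooled-variance t-test, two-sided).
s_p² = [(38−1)·2.93² + (46−1)·3.32²]/(38+46−2) = 9.92255
t = (33.3 − 32.1)/√[9.92255·(1/38 + 1/46)] = 1.738
df = n₁ + n₂ − 2 = 82
Two-sided p-value ≈ 0.0860
Since p ≈ 0.0860 > α = 0.05, fail to reject H0; the data do not provide sufficient evidence against H0.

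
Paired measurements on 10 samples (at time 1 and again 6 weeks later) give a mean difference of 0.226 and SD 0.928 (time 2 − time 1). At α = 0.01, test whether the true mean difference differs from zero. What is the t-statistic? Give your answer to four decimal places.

0.7701

H0: μ_d = 0; H1: μ_d ≠ 0 (paired t-test on the differences, two-sided).
t = d̄/(s_d/√n) = 0.226/(0.928/√10) = 0.7701
df = n − 1 = 9
Two-sided p-value ≈ 0.4610
Since p ≈ 0.4610 > α = 0.01, fail to reject H0; the evidence is not statistically significant.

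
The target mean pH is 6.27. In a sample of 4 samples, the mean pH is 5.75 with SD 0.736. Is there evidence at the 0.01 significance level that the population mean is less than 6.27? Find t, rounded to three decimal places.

-1.413

H0: μ = 6.27; H1: μ < 6.27 (one-sample t-test, left-tailed).
t = (x̄ − μ₀)/(s/√n) = (5.75 − 6.27)/(0.736/√4) = -1.413
df = n − 1 = 3
p-value = P(T ≤ -1.413) ≈ 0.1263
Since p ≈ 0.1263 > α = 0.01, fail to reject H0; the evidence is not statistically significant.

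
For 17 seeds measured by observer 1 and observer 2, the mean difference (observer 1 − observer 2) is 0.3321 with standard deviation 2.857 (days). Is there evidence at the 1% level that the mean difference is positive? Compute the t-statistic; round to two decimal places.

0.48

H0: μ_d = 0; H1: μ_d > 0 (paired t-test on the differences, right-tailed).
t = d̄/(s_d/√n) = 0.3321/(2.857/√17) = 0.48
df = n − 1 = 16
p-value = P(T ≥ 0.48) ≈ 0.3191
Since p ≈ 0.3191 > α = 0.01, fail to reject H0; the data do not provide sufficient evidence against H0.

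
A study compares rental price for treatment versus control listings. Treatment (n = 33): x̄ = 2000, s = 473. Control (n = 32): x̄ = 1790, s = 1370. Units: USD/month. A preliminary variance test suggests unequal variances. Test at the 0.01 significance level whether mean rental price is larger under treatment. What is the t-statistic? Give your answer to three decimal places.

Let group 1 = treatment, group 2 = control. H0: μ_1 = μ_2; H1: μ_1 > μ_2 (Welch's two-sample t-test, right-tailed).
t = (x̄_1 − x̄_2)/√(s_1²/n_1 + s_2²/n_2) = (2000 − 1790)/√(473²/33 + 1370²/32) = 0.821
Welch–Satterthwaite df ≈ 38.09
p-value = P(T ≥ 0.821) ≈ 0.2084
Since p ≈ 0.2084 > α = 0.01, fail to reject H0; the data do not provide sufficient evidence against H0.

0.821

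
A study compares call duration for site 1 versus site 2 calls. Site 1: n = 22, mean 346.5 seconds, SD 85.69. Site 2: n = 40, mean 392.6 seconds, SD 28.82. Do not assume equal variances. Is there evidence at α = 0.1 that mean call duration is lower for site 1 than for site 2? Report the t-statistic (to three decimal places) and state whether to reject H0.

Let group 1 = site 1, group 2 = site 2. H0: μ_1 = μ_2; H1: μ_1 < μ_2 (Welch's two-sample t-test, left-tailed).
t = (x̄_1 − x̄_2)/√(s_1²/n_1 + s_2²/n_2) = (346.5 − 392.6)/√(85.69²/22 + 28.82²/40) = -2.448
Welch–Satterthwaite df ≈ 23.65
p-value = P(T ≤ -2.448) ≈ 0.0111
Since p ≈ 0.0111 < α = 0.1, reject H0; the data support H1.

t = -2.448; reject H0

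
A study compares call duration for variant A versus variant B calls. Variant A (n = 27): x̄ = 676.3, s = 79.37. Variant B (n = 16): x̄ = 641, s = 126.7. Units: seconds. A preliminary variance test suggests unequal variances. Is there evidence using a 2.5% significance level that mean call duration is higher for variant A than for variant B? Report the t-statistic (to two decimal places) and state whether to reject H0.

t = 1.00; fail to reject H0

Let group 1 = variant A, group 2 = variant B. H0: μ_1 = μ_2; H1: μ_1 > μ_2 (Welch's two-sample t-test, right-tailed).
t = (x̄_1 − x̄_2)/√(s_1²/n_1 + s_2²/n_2) = (676.3 − 641)/√(79.37²/27 + 126.7²/16) = 1.00
Welch–Satterthwaite df ≈ 22.10
p-value = P(T ≥ 1.00) ≈ 0.163
Since p ≈ 0.163 > α = 0.025, fail to reject H0; the data do not provide sufficient evidence against H0.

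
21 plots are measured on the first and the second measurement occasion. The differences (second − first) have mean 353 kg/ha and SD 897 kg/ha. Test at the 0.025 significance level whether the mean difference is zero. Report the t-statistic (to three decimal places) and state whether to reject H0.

H0: μ_d = 0; H1: μ_d ≠ 0 (paired t-test on the differences, two-sided).
t = d̄/(s_d/√n) = 353/(897/√21) = 1.803
df = n − 1 = 20
Two-sided p-value ≈ 0.086
Since p ≈ 0.086 > α = 0.025, fail to reject H0; the data do not provide sufficient evidence against H0.

t = 1.803; fail to reject H0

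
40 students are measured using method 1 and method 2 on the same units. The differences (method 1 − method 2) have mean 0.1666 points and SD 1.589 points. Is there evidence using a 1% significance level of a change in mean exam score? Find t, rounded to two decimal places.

H0: μ_d = 0; H1: μ_d ≠ 0 (paired t-test on the differences, two-sided).
t = d̄/(s_d/√n) = 0.1666/(1.589/√40) = 0.66
df = n − 1 = 39
Two-sided p-value ≈ 0.511
Since p ≈ 0.511 > α = 0.01, fail to reject H0; the data do not provide sufficient evidence against H0.

0.66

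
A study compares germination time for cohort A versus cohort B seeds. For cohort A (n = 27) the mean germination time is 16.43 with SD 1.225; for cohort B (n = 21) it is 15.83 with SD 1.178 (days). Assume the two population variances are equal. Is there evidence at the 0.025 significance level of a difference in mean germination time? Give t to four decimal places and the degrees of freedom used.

t = 1.7116, df = 46

Let group 1 = cohort A, group 2 = cohort B. H0: μ_1 = μ_2; H1: μ_1 ≠ μ_2 (two-sample pooled-variance t-test, two-sided).
s_p² = [(27−1)·1.225² + (21−1)·1.178²]/(27+21−2) = 1.45152
t = (16.43 − 15.83)/√[1.45152·(1/27 + 1/21)] = 1.7116
df = n₁ + n₂ − 2 = 46
Two-sided p-value ≈ 0.0937
Since p ≈ 0.0937 > α = 0.025, fail to reject H0; the evidence is not statistically significant.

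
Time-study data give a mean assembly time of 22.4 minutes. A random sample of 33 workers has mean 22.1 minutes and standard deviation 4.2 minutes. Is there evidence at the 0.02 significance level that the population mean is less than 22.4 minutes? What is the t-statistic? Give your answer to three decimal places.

-0.410

H0: μ = 22.4; H1: μ < 22.4 (one-sample t-test, left-tailed).
t = (x̄ − μ₀)/(s/√n) = (22.1 − 22.4)/(4.2/√33) = -0.410
df = n − 1 = 32
p-value = P(T ≤ -0.410) ≈ 0.3422
Since p ≈ 0.3422 > α = 0.02, fail to reject H0; the evidence is not statistically significant.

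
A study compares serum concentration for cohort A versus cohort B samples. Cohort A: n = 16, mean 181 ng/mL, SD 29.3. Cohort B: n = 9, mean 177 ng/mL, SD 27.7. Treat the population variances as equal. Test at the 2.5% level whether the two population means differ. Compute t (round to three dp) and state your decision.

t = 0.334; fail to reject H0

Let group 1 = cohort A, group 2 = cohort B. H0: μ_1 = μ_2; H1: μ_1 ≠ μ_2 (two-sample pooled-variance t-test, two-sided).
s_p² = [(16−1)·29.3² + (9−1)·27.7²]/(16+9−2) = 826.768
t = (181 − 177)/√[826.768·(1/16 + 1/9)] = 0.334
df = n₁ + n₂ − 2 = 23
Two-sided p-value ≈ 0.742
Since p ≈ 0.742 > α = 0.025, fail to reject H0; the data do not provide sufficient evidence against H0.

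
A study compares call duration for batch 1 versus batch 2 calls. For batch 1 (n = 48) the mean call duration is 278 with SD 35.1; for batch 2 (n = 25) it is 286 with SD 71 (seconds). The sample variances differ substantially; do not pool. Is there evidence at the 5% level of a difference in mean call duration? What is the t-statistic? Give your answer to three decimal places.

-0.531

Let group 1 = batch 1, group 2 = batch 2. H0: μ_1 = μ_2; H1: μ_1 ≠ μ_2 (Welch's two-sample t-test, two-sided).
t = (x̄_1 − x̄_2)/√(s_1²/n_1 + s_2²/n_2) = (278 − 286)/√(35.1²/48 + 71²/25) = -0.531
Welch–Satterthwaite df ≈ 30.25
Two-sided p-value ≈ 0.5996
Since p ≈ 0.5996 > α = 0.05, fail to reject H0; the data do not provide sufficient evidence against H0.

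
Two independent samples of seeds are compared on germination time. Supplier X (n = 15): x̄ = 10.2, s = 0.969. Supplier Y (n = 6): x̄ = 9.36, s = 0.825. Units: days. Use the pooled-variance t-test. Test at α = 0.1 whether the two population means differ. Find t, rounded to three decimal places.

1.863

Let group 1 = supplier X, group 2 = supplier Y. H0: μ_1 = μ_2; H1: μ_1 ≠ μ_2 (two-sample pooled-variance t-test, two-sided).
s_p² = [(15−1)·0.969² + (6−1)·0.825²]/(15+6−2) = 0.870978
t = (10.2 − 9.36)/√[0.870978·(1/15 + 1/6)] = 1.863
df = n₁ + n₂ − 2 = 19
Two-sided p-value ≈ 0.0779
Since p ≈ 0.0779 < α = 0.1, reject H0; the evidence is statistically significant.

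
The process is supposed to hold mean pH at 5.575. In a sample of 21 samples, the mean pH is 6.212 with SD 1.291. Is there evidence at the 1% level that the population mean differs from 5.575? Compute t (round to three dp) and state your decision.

t = 2.261; fail to reject H0

H0: μ = 5.575; H1: μ ≠ 5.575 (one-sample t-test, two-sided).
t = (x̄ − μ₀)/(s/√n) = (6.212 − 5.575)/(1.291/√21) = 2.261
df = n − 1 = 20
Two-sided p-value ≈ 0.0351
Since p ≈ 0.0351 > α = 0.01, fail to reject H0; the evidence is not statistically significant.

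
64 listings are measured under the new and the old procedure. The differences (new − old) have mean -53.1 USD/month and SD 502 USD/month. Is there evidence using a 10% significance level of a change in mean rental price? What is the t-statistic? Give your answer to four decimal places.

-0.8462

H0: μ_d = 0; H1: μ_d ≠ 0 (paired t-test on the differences, two-sided).
t = d̄/(s_d/√n) = -53.1/(502/√64) = -0.8462
df = n − 1 = 63
Two-sided p-value ≈ 0.401
Since p ≈ 0.401 > α = 0.1, fail to reject H0; the data do not provide sufficient evidence against H0.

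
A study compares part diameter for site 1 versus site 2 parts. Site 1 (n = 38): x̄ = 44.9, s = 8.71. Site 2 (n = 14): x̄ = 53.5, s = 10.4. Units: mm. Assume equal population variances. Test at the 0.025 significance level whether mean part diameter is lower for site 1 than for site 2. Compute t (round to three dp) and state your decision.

Let group 1 = site 1, group 2 = site 2. H0: μ_1 = μ_2; H1: μ_1 < μ_2 (two-sample pooled-variance t-test, left-tailed).
s_p² = [(38−1)·8.71² + (14−1)·10.4²]/(38+14−2) = 84.261
t = (44.9 − 53.5)/√[84.261·(1/38 + 1/14)] = -2.997
df = n₁ + n₂ − 2 = 50
p-value = P(T ≤ -2.997) ≈ 0.002
Since p ≈ 0.002 < α = 0.025, reject H0; the evidence is statistically significant.

t = -2.997; reject H0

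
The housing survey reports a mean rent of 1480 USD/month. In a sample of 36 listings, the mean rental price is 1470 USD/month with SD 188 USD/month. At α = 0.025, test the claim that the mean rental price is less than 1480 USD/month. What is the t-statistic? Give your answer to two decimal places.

H0: μ = 1480; H1: μ < 1480 (one-sample t-test, left-tailed).
t = (x̄ − μ₀)/(s/√n) = (1470 − 1480)/(188/√36) = -0.32
df = n − 1 = 35
p-value = P(T ≤ -0.32) ≈ 0.3758
Since p ≈ 0.3758 > α = 0.025, fail to reject H0; the evidence is not statistically significant.

-0.32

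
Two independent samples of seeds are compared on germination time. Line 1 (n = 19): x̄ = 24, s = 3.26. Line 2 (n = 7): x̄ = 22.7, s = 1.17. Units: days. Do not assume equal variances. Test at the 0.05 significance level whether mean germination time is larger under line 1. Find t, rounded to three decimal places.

1.496

Let group 1 = line 1, group 2 = line 2. H0: μ_1 = μ_2; H1: μ_1 > μ_2 (Welch's two-sample t-test, right-tailed).
t = (x̄_1 − x̄_2)/√(s_1²/n_1 + s_2²/n_2) = (24 − 22.7)/√(3.26²/19 + 1.17²/7) = 1.496
Welch–Satterthwaite df ≈ 23.99
p-value = P(T ≥ 1.496) ≈ 0.0738
Since p ≈ 0.0738 > α = 0.05, fail to reject H0; the data do not provide sufficient evidence against H0.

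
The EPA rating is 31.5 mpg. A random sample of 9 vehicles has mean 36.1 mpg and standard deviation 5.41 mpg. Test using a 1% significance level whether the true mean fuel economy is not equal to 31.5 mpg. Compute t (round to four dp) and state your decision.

t = 2.5508; fail to reject H0

H0: μ = 31.5; H1: μ ≠ 31.5 (one-sample t-test, two-sided).
t = (x̄ − μ₀)/(s/√n) = (36.1 − 31.5)/(5.41/√9) = 2.5508
df = n − 1 = 8
Two-sided p-value ≈ 0.0341
Since p ≈ 0.0341 > α = 0.01, fail to reject H0; the evidence is not statistically significant.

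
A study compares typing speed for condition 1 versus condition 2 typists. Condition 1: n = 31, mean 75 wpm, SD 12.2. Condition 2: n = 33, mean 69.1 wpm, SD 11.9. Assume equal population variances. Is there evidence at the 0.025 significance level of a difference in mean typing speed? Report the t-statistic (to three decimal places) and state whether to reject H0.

Let group 1 = condition 1, group 2 = condition 2. H0: μ_1 = μ_2; H1: μ_1 ≠ μ_2 (two-sample pooled-variance t-test, two-sided).
s_p² = [(31−1)·12.2² + (33−1)·11.9²]/(31+33−2) = 145.108
t = (75 − 69.1)/√[145.108·(1/31 + 1/33)] = 1.958
df = n₁ + n₂ − 2 = 62
Two-sided p-value ≈ 0.055
Since p ≈ 0.055 > α = 0.025, fail to reject H0; the evidence is not statistically significant.

t = 1.958; fail to reject H0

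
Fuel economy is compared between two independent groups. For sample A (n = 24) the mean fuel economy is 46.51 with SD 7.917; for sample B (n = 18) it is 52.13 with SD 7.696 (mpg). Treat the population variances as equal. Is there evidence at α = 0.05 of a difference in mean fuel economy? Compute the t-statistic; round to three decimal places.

Let group 1 = sample A, group 2 = sample B. H0: μ_1 = μ_2; H1: μ_1 ≠ μ_2 (two-sample pooled-variance t-test, two-sided).
s_p² = [(24−1)·7.917² + (18−1)·7.696²]/(24+18−2) = 61.2124
t = (46.51 − 52.13)/√[61.2124·(1/24 + 1/18)] = -2.304
df = n₁ + n₂ − 2 = 40
Two-sided p-value ≈ 0.027
Since p ≈ 0.027 < α = 0.05, reject H0; the evidence is statistically significant.

-2.304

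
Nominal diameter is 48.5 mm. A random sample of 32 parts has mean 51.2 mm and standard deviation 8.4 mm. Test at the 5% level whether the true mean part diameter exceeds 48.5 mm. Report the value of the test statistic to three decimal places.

H0: μ = 48.5; H1: μ > 48.5 (one-sample t-test, right-tailed).
t = (x̄ − μ₀)/(s/√n) = (51.2 − 48.5)/(8.4/√32) = 1.818
df = n − 1 = 31
p-value = P(T ≥ 1.818) ≈ 0.039
Since p ≈ 0.039 < α = 0.05, reject H0; the evidence is statistically significant.

1.818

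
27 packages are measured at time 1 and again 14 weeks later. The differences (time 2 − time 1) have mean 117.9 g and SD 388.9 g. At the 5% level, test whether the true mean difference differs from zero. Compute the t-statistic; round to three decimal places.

H0: μ_d = 0; H1: μ_d ≠ 0 (paired t-test on the differences, two-sided).
t = d̄/(s_d/√n) = 117.9/(388.9/√27) = 1.575
df = n − 1 = 26
Two-sided p-value ≈ 0.1273
Since p ≈ 0.1273 > α = 0.05, fail to reject H0; the evidence is not statistically significant.

1.575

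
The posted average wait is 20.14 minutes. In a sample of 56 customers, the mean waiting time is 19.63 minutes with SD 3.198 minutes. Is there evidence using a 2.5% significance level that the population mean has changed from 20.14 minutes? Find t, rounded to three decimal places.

-1.193

H0: μ = 20.14; H1: μ ≠ 20.14 (one-sample t-test, two-sided).
t = (x̄ − μ₀)/(s/√n) = (19.63 − 20.14)/(3.198/√56) = -1.193
df = n − 1 = 55
Two-sided p-value ≈ 0.238
Since p ≈ 0.238 > α = 0.025, fail to reject H0; the data do not provide sufficient evidence against H0.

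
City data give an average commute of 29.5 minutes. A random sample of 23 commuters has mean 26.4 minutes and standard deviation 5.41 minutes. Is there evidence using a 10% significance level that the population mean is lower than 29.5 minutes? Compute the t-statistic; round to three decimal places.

-2.748

H0: μ = 29.5; H1: μ < 29.5 (one-sample t-test, left-tailed).
t = (x̄ − μ₀)/(s/√n) = (26.4 − 29.5)/(5.41/√23) = -2.748
df = n − 1 = 22
p-value = P(T ≤ -2.748) ≈ 0.006
Since p ≈ 0.006 < α = 0.1, reject H0; the data support H1.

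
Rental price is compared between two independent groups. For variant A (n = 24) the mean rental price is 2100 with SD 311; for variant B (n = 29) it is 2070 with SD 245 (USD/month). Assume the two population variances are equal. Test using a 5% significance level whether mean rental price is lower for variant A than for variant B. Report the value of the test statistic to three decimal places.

0.393

Let group 1 = variant A, group 2 = variant B. H0: μ_1 = μ_2; H1: μ_1 < μ_2 (two-sample pooled-variance t-test, left-tailed).
s_p² = [(24−1)·311² + (29−1)·245²]/(24+29−2) = 76574.2
t = (2100 − 2070)/√[76574.2·(1/24 + 1/29)] = 0.393
df = n₁ + n₂ − 2 = 51
p-value = P(T ≤ 0.393) ≈ 0.652
Since p ≈ 0.652 > α = 0.05, fail to reject H0; the data do not provide sufficient evidence against H0.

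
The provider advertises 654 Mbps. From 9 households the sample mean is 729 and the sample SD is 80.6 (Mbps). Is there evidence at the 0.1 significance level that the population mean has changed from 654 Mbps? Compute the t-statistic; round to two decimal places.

H0: μ = 654; H1: μ ≠ 654 (one-sample t-test, two-sided).
t = (x̄ − μ₀)/(s/√n) = (729 − 654)/(80.6/√9) = 2.79
df = n − 1 = 8
Two-sided p-value ≈ 0.024
Since p ≈ 0.024 < α = 0.1, reject H0; the evidence is statistically significant.

2.79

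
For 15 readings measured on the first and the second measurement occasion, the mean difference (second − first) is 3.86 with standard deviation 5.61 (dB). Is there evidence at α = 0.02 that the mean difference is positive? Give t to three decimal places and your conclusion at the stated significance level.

H0: μ_d = 0; H1: μ_d > 0 (paired t-test on the differences, right-tailed).
t = d̄/(s_d/√n) = 3.86/(5.61/√15) = 2.665
df = n − 1 = 14
p-value = P(T ≥ 2.665) ≈ 0.0092
Since p ≈ 0.0092 < α = 0.02, reject H0; the data support H1.

t = 2.665; reject H0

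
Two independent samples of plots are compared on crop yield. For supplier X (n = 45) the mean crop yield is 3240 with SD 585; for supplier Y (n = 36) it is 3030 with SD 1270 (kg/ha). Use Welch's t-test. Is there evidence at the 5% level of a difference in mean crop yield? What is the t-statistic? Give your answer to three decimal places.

Let group 1 = supplier X, group 2 = supplier Y. H0: μ_1 = μ_2; H1: μ_1 ≠ μ_2 (Welch's two-sample t-test, two-sided).
t = (x̄_1 − x̄_2)/√(s_1²/n_1 + s_2²/n_2) = (3240 − 3030)/√(585²/45 + 1270²/36) = 0.917
Welch–Satterthwaite df ≈ 46.82
Two-sided p-value ≈ 0.3637
Since p ≈ 0.3637 > α = 0.05, fail to reject H0; the evidence is not statistically significant.

0.917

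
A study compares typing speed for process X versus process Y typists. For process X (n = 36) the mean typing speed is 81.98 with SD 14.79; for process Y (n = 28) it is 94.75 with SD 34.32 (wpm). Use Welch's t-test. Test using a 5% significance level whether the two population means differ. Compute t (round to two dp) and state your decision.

t = -1.84; fail to reject H0

Let group 1 = process X, group 2 = process Y. H0: μ_1 = μ_2; H1: μ_1 ≠ μ_2 (Welch's two-sample t-test, two-sided).
t = (x̄_1 − x̄_2)/√(s_1²/n_1 + s_2²/n_2) = (81.98 − 94.75)/√(14.79²/36 + 34.32²/28) = -1.84
Welch–Satterthwaite df ≈ 34.80
Two-sided p-value ≈ 0.074
Since p ≈ 0.074 > α = 0.05, fail to reject H0; the data do not provide sufficient evidence against H0.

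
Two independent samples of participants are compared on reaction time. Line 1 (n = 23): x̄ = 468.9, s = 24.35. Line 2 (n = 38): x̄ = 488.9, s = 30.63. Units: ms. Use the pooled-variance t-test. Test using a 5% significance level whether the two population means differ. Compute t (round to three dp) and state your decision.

Let group 1 = line 1, group 2 = line 2. H0: μ_1 = μ_2; H1: μ_1 ≠ μ_2 (two-sample pooled-variance t-test, two-sided).
s_p² = [(23−1)·24.35² + (38−1)·30.63²]/(23+38−2) = 809.451
t = (468.9 − 488.9)/√[809.451·(1/23 + 1/38)] = -2.661
df = n₁ + n₂ − 2 = 59
Two-sided p-value ≈ 0.010
Since p ≈ 0.010 < α = 0.05, reject H0; the data support H1.

t = -2.661; reject H0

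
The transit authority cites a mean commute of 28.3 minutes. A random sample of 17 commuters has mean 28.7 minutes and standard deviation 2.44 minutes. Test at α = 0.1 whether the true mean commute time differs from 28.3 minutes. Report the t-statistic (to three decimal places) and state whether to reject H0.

t = 0.676; fail to reject H0

H0: μ = 28.3; H1: μ ≠ 28.3 (one-sample t-test, two-sided).
t = (x̄ − μ₀)/(s/√n) = (28.7 − 28.3)/(2.44/√17) = 0.676
df = n − 1 = 16
Two-sided p-value ≈ 0.509
Since p ≈ 0.509 > α = 0.1, fail to reject H0; the data do not provide sufficient evidence against H0.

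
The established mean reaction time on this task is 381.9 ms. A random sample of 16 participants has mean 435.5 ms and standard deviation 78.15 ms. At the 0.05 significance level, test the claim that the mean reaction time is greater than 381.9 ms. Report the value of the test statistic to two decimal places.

2.74

H0: μ = 381.9; H1: μ > 381.9 (one-sample t-test, right-tailed).
t = (x̄ − μ₀)/(s/√n) = (435.5 − 381.9)/(78.15/√16) = 2.74
df = n − 1 = 15
p-value = P(T ≥ 2.74) ≈ 0.008
Since p ≈ 0.008 < α = 0.05, reject H0; the data support H1.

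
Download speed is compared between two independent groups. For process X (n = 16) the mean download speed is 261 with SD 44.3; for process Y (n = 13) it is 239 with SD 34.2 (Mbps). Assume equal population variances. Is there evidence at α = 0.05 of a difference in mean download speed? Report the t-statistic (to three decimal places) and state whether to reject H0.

t = 1.468; fail to reject H0

Let group 1 = process X, group 2 = process Y. H0: μ_1 = μ_2; H1: μ_1 ≠ μ_2 (two-sample pooled-variance t-test, two-sided).
s_p² = [(16−1)·44.3² + (13−1)·34.2²]/(16+13−2) = 1610.11
t = (261 − 239)/√[1610.11·(1/16 + 1/13)] = 1.468
df = n₁ + n₂ − 2 = 27
Two-sided p-value ≈ 0.1536
Since p ≈ 0.1536 > α = 0.05, fail to reject H0; the evidence is not statistically significant.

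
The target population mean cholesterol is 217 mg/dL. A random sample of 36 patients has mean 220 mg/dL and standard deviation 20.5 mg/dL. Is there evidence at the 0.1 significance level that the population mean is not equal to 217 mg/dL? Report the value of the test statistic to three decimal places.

H0: μ = 217; H1: μ ≠ 217 (one-sample t-test, two-sided).
t = (x̄ − μ₀)/(s/√n) = (220 − 217)/(20.5/√36) = 0.878
df = n − 1 = 35
Two-sided p-value ≈ 0.386
Since p ≈ 0.386 > α = 0.1, fail to reject H0; the data do not provide sufficient evidence against H0.

0.878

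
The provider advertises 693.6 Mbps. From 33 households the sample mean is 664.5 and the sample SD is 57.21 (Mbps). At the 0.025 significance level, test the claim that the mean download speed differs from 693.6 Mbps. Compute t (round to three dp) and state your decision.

t = -2.922; reject H0

H0: μ = 693.6; H1: μ ≠ 693.6 (one-sample t-test, two-sided).
t = (x̄ − μ₀)/(s/√n) = (664.5 − 693.6)/(57.21/√33) = -2.922
df = n − 1 = 32
Two-sided p-value ≈ 0.0063
Since p ≈ 0.0063 < α = 0.025, reject H0; the evidence is statistically significant.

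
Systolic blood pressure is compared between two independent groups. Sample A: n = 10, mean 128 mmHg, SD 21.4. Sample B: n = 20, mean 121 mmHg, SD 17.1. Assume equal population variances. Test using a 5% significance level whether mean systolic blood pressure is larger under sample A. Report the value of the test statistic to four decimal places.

Let group 1 = sample A, group 2 = sample B. H0: μ_1 = μ_2; H1: μ_1 > μ_2 (two-sample pooled-variance t-test, right-tailed).
s_p² = [(10−1)·21.4² + (20−1)·17.1²]/(10+20−2) = 345.623
t = (128 − 121)/√[345.623·(1/10 + 1/20)] = 0.9722
df = n₁ + n₂ − 2 = 28
p-value = P(T ≥ 0.9722) ≈ 0.1696
Since p ≈ 0.1696 > α = 0.05, fail to reject H0; the data do not provide sufficient evidence against H0.

0.9722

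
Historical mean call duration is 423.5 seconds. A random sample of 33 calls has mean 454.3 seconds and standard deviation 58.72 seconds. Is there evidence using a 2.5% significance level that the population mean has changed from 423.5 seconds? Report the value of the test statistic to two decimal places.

3.01

H0: μ = 423.5; H1: μ ≠ 423.5 (one-sample t-test, two-sided).
t = (x̄ − μ₀)/(s/√n) = (454.3 − 423.5)/(58.72/√33) = 3.01
df = n − 1 = 32
Two-sided p-value ≈ 0.0050
Since p ≈ 0.0050 < α = 0.025, reject H0; the data support H1.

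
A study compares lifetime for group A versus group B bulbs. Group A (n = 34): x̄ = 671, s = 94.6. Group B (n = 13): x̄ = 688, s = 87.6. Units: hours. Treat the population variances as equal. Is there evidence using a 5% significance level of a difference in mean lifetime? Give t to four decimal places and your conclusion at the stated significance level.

Let group 1 = group A, group 2 = group B. H0: μ_1 = μ_2; H1: μ_1 ≠ μ_2 (two-sample pooled-variance t-test, two-sided).
s_p² = [(34−1)·94.6² + (13−1)·87.6²]/(34+13−2) = 8609.05
t = (671 − 688)/√[8609.05·(1/34 + 1/13)] = -0.5619
df = n₁ + n₂ − 2 = 45
Two-sided p-value ≈ 0.577
Since p ≈ 0.577 > α = 0.05, fail to reject H0; the data do not provide sufficient evidence against H0.

t = -0.5619; fail to reject H0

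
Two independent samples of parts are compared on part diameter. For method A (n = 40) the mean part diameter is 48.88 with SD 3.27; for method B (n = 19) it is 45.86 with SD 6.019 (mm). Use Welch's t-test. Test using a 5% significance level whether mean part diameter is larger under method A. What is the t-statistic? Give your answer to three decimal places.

Let group 1 = method A, group 2 = method B. H0: μ_1 = μ_2; H1: μ_1 > μ_2 (Welch's two-sample t-test, right-tailed).
t = (x̄_1 − x̄_2)/√(s_1²/n_1 + s_2²/n_2) = (48.88 − 45.86)/√(3.27²/40 + 6.019²/19) = 2.048
Welch–Satterthwaite df ≈ 23.19
p-value = P(T ≥ 2.048) ≈ 0.0260
Since p ≈ 0.0260 < α = 0.05, reject H0; the data support H1.

2.048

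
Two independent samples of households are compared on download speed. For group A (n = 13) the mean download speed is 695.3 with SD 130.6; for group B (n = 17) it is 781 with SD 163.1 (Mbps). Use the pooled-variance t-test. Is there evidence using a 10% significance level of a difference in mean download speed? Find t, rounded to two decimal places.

-1.55

Let group 1 = group A, group 2 = group B. H0: μ_1 = μ_2; H1: μ_1 ≠ μ_2 (two-sample pooled-variance t-test, two-sided).
s_p² = [(13−1)·130.6² + (17−1)·163.1²]/(13+17−2) = 22510.8
t = (695.3 − 781)/√[22510.8·(1/13 + 1/17)] = -1.55
df = n₁ + n₂ − 2 = 28
Two-sided p-value ≈ 0.1323
Since p ≈ 0.1323 > α = 0.1, fail to reject H0; the evidence is not statistically significant.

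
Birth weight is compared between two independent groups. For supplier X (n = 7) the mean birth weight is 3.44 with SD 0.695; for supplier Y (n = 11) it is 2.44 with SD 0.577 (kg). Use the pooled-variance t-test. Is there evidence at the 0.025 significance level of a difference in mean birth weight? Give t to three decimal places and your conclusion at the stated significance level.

Let group 1 = supplier X, group 2 = supplier Y. H0: μ_1 = μ_2; H1: μ_1 ≠ μ_2 (two-sample pooled-variance t-test, two-sided).
s_p² = [(7−1)·0.695² + (11−1)·0.577²]/(7+11−2) = 0.389215
t = (3.44 − 2.44)/√[0.389215·(1/7 + 1/11)] = 3.315
df = n₁ + n₂ − 2 = 16
Two-sided p-value ≈ 0.004
Since p ≈ 0.004 < α = 0.025, reject H0; the data support H1.

t = 3.315; reject H0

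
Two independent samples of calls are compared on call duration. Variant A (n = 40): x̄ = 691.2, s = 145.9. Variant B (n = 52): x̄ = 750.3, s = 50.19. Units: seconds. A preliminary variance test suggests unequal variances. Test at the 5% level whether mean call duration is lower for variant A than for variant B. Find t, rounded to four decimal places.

Let group 1 = variant A, group 2 = variant B. H0: μ_1 = μ_2; H1: μ_1 < μ_2 (Welch's two-sample t-test, left-tailed).
t = (x̄_1 − x̄_2)/√(s_1²/n_1 + s_2²/n_2) = (691.2 − 750.3)/√(145.9²/40 + 50.19²/52) = -2.4527
Welch–Satterthwaite df ≈ 46.13
p-value = P(T ≤ -2.4527) ≈ 0.009
Since p ≈ 0.009 < α = 0.05, reject H0; the data support H1.

-2.4527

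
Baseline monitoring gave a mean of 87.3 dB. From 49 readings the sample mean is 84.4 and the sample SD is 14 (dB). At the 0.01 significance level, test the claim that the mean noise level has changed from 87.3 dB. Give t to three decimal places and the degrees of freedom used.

H0: μ = 87.3; H1: μ ≠ 87.3 (one-sample t-test, two-sided).
t = (x̄ − μ₀)/(s/√n) = (84.4 − 87.3)/(14/√49) = -1.450
df = n − 1 = 48
Two-sided p-value ≈ 0.154
Since p ≈ 0.154 > α = 0.01, fail to reject H0; the evidence is not statistically significant.

t = -1.450, df = 48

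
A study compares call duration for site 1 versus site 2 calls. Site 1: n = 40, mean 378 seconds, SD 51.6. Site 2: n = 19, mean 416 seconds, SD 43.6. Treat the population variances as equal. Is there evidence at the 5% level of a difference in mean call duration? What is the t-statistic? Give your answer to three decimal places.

-2.771

Let group 1 = site 1, group 2 = site 2. H0: μ_1 = μ_2; H1: μ_1 ≠ μ_2 (two-sample pooled-variance t-test, two-sided).
s_p² = [(40−1)·51.6² + (19−1)·43.6²]/(40+19−2) = 2422.05
t = (378 − 416)/√[2422.05·(1/40 + 1/19)] = -2.771
df = n₁ + n₂ − 2 = 57
Two-sided p-value ≈ 0.0075
Since p ≈ 0.0075 < α = 0.05, reject H0; the evidence is statistically significant.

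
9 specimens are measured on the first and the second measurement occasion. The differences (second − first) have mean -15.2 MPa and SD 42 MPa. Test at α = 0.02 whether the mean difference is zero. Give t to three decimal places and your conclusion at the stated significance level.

H0: μ_d = 0; H1: μ_d ≠ 0 (paired t-test on the differences, two-sided).
t = d̄/(s_d/√n) = -15.2/(42/√9) = -1.086
df = n − 1 = 8
Two-sided p-value ≈ 0.3092
Since p ≈ 0.3092 > α = 0.02, fail to reject H0; the evidence is not statistically significant.

t = -1.086; fail to reject H0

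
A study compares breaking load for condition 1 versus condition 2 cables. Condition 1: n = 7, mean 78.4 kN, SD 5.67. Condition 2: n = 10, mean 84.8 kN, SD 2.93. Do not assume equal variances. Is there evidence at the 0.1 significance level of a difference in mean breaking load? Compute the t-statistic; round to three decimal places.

-2.741

Let group 1 = condition 1, group 2 = condition 2. H0: μ_1 = μ_2; H1: μ_1 ≠ μ_2 (Welch's two-sample t-test, two-sided).
t = (x̄_1 − x̄_2)/√(s_1²/n_1 + s_2²/n_2) = (78.4 − 84.8)/√(5.67²/7 + 2.93²/10) = -2.741
Welch–Satterthwaite df ≈ 8.26
Two-sided p-value ≈ 0.025
Since p ≈ 0.025 < α = 0.1, reject H0; the data support H1.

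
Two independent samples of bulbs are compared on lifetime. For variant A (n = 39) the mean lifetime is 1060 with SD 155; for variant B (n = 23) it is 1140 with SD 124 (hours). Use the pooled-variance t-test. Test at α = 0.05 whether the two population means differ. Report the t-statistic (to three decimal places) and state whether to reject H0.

t = -2.107; reject H0

Let group 1 = variant A, group 2 = variant B. H0: μ_1 = μ_2; H1: μ_1 ≠ μ_2 (two-sample pooled-variance t-test, two-sided).
s_p² = [(39−1)·155² + (23−1)·124²]/(39+23−2) = 20853.7
t = (1060 − 1140)/√[20853.7·(1/39 + 1/23)] = -2.107
df = n₁ + n₂ − 2 = 60
Two-sided p-value ≈ 0.0393
Since p ≈ 0.0393 < α = 0.05, reject H0; the evidence is statistically significant.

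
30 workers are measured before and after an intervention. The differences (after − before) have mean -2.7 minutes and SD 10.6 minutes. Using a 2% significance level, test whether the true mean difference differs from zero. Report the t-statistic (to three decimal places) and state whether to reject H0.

t = -1.395; fail to reject H0

H0: μ_d = 0; H1: μ_d ≠ 0 (paired t-test on the differences, two-sided).
t = d̄/(s_d/√n) = -2.7/(10.6/√30) = -1.395
df = n − 1 = 29
Two-sided p-value ≈ 0.174
Since p ≈ 0.174 > α = 0.02, fail to reject H0; the evidence is not statistically significant.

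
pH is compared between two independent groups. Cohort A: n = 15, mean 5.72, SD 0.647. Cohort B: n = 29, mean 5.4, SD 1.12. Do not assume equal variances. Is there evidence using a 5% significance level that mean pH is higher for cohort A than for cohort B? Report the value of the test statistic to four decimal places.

Let group 1 = cohort A, group 2 = cohort B. H0: μ_1 = μ_2; H1: μ_1 > μ_2 (Welch's two-sample t-test, right-tailed).
t = (x̄_1 − x̄_2)/√(s_1²/n_1 + s_2²/n_2) = (5.72 − 5.4)/√(0.647²/15 + 1.12²/29) = 1.1996
Welch–Satterthwaite df ≈ 41.36
p-value = P(T ≥ 1.1996) ≈ 0.119
Since p ≈ 0.119 > α = 0.05, fail to reject H0; the data do not provide sufficient evidence against H0.

1.1996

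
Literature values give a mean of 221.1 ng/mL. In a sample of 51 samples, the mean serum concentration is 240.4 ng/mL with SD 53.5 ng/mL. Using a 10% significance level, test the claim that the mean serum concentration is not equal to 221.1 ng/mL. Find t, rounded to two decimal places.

H0: μ = 221.1; H1: μ ≠ 221.1 (one-sample t-test, two-sided).
t = (x̄ − μ₀)/(s/√n) = (240.4 − 221.1)/(53.5/√51) = 2.58
df = n − 1 = 50
Two-sided p-value ≈ 0.013
Since p ≈ 0.013 < α = 0.1, reject H0; the data support H1.

2.58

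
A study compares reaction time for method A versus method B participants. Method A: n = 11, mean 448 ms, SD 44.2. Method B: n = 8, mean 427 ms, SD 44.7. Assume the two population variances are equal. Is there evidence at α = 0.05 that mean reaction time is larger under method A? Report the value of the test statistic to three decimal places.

1.018

Let group 1 = method A, group 2 = method B. H0: μ_1 = μ_2; H1: μ_1 > μ_2 (two-sample pooled-variance t-test, right-tailed).
s_p² = [(11−1)·44.2² + (8−1)·44.7²]/(11+8−2) = 1971.94
t = (448 − 427)/√[1971.94·(1/11 + 1/8)] = 1.018
df = n₁ + n₂ − 2 = 17
p-value = P(T ≥ 1.018) ≈ 0.1615
Since p ≈ 0.1615 > α = 0.05, fail to reject H0; the evidence is not statistically significant.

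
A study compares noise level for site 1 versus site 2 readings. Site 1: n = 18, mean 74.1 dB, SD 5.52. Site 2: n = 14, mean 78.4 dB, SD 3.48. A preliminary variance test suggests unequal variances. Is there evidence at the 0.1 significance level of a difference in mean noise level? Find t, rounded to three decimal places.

Let group 1 = site 1, group 2 = site 2. H0: μ_1 = μ_2; H1: μ_1 ≠ μ_2 (Welch's two-sample t-test, two-sided).
t = (x̄_1 − x̄_2)/√(s_1²/n_1 + s_2²/n_2) = (74.1 − 78.4)/√(5.52²/18 + 3.48²/14) = -2.689
Welch–Satterthwaite df ≈ 28.93
Two-sided p-value ≈ 0.012
Since p ≈ 0.012 < α = 0.1, reject H0; the evidence is statistically significant.

-2.689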